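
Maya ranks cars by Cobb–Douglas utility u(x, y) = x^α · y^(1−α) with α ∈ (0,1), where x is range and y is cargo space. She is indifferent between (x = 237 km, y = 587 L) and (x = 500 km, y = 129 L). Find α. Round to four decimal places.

α ≈ 0.6699

Set the two utilities equal: 237^α·587^(1−α) = 500^α·129^(1−α).
(237/500)^α = (129/587)^(1−α); take logs: α·ln(237/500) = (1−α)·ln(129/587), i.e. α·-0.7465480 = (1−α)·-1.5152124.
Thus α·(-2.2617604) = -1.5152124, so α = -1.5152124/-2.2617604 ≈ 0.6699.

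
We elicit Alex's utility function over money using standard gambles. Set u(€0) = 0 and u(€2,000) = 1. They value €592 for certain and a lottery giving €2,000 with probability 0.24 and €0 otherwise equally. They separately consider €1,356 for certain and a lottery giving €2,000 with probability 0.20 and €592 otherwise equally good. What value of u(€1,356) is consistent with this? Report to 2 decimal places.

0.39

The first gamble pins u(€592): it must equal 0.24·1 + 0.76·0 = 0.24.
The second indifference gives u(€1,356) = 0.20·u(€2,000) + 0.80·u(€592) = 0.20·1.00 + 0.80·0.24 = 0.3920.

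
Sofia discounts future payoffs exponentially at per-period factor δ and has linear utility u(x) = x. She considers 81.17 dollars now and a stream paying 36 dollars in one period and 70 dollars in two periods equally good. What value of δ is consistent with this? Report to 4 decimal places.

Equating present values: 81.17 = 36δ + 70δ².
Rearranged: 70δ² + 36δ − 81.17 = 0.
δ = (−36 + √(36² + 4·70·81.17)) / (2·70) = (−36 + √24023.60) / 140 ≈ 0.8500.

δ ≈ 0.8500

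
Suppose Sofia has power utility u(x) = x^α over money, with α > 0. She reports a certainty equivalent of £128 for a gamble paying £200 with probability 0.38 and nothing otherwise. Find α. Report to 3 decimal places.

EU(lottery) = 0.38·200^α + 0.62·0 = 0.38·200^α.
Setting u(128) equal to that: 128^α = 0.38·200^α ⇒ (128/200)^α = 0.38.
Taking logs: α·ln(128/200) = ln(0.38), so α = -0.967584 / -0.446287 ≈ 2.168.

α ≈ 2.168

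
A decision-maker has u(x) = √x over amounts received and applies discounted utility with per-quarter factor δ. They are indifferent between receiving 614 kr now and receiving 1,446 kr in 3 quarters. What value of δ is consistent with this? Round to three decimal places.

Indifference means u(614) = δ^3 · u(1446), so δ^3 = u(614)/u(1446).
Since u(x) = √x, δ^3 = √(614/1446) = 0.65163.
So δ = 0.65163^(1/3) ≈ 0.867.

δ ≈ 0.867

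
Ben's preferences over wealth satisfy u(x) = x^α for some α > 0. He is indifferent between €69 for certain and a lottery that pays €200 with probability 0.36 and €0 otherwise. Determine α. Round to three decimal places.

α ≈ 0.960

Since u(0) = 0, the lottery's EU is 0.36·200^α.
Equating: 69^α = 0.36·200^α, i.e. 0.3450^α = 0.36.
α = ln(0.36) / ln(69/200) = -1.021651/-1.064211 ≈ 0.960.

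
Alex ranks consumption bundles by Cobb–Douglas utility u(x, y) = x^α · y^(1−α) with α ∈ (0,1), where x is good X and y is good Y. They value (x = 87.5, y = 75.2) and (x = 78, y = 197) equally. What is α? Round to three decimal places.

Set the two utilities equal: 87.5^α·75.2^(1−α) = 78^α·197^(1−α).
(87.5/78)^α = (197/75.2)^(1−α); take logs: α·ln(87.5/78) = (1−α)·ln(197/75.2), i.e. α·0.114930 = (1−α)·0.963052.
With A = 0.114930 and B = 0.963052: α·A = (1−α)·B, so α = B/(A+B) = 0.963052/1.077982 ≈ 0.893.

α ≈ 0.893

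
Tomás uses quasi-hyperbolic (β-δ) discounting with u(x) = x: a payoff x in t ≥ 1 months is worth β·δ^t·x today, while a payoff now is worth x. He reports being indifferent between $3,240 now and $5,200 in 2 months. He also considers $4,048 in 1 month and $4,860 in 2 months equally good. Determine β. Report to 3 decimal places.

β ≈ 0.898

Both payoffs in the second observation are in the future, so β drops out: δ^1·4048 = δ^2·4860 ⇒ δ = 4048/4860 = 0.83292.
Substituting δ into 3240 = β·δ^2·5200: β = 3240/(3607.545) ≈ 0.898.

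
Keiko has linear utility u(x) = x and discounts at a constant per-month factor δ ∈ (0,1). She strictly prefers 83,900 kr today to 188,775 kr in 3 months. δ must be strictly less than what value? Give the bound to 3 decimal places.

The preference means 83900 > δ^3·188775.
Dividing by 188775: δ^3 < 0.44444. Both sides are positive, so the cube root keeps the direction.
δ < 0.44444^(1/3) = 0.763.

δ < 0.763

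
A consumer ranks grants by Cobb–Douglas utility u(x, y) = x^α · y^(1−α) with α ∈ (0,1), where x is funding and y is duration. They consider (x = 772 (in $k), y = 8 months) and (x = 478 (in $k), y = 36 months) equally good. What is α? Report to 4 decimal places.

α ≈ 0.7583

The Cobb–Douglas utilities coincide, so 772^α·8^(1−α) = 478^α·36^(1−α).
(772/478)^α = (36/8)^(1−α); take logs: α·ln(772/478) = (1−α)·ln(36/8), i.e. α·0.4793738 = (1−α)·1.5040774.
With A = 0.4793738 and B = 1.5040774: α·A = (1−α)·B, so α = B/(A+B) = 1.5040774/1.9834512 ≈ 0.7583.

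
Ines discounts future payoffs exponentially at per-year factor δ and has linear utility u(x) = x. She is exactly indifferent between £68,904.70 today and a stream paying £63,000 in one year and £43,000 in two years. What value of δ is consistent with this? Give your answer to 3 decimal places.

δ ≈ 0.730

The stream is worth 63000δ + 43000δ² today, so 63000δ + 43000δ² = 68904.70.
So 43000δ² + 63000δ − 68904.70 = 0.
The positive root is δ = [−63000 + √(63000² + 4·43000·68904.70)] / (2·43000) = (−63000 + 125780.000)/86000 ≈ 0.730.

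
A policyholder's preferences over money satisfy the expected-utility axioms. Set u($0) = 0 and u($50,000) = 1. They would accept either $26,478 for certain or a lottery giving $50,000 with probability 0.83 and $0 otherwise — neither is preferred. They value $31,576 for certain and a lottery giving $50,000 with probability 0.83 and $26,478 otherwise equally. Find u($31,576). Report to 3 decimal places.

0.971

First, u($26,478) = 0.83·u($50,000) + 0.17·u($0) = 0.83.
Then u($31,576) = 0.83·u($50,000) + 0.17·u($26,478) = 0.83·1.00 + 0.17·0.83 = 0.9711.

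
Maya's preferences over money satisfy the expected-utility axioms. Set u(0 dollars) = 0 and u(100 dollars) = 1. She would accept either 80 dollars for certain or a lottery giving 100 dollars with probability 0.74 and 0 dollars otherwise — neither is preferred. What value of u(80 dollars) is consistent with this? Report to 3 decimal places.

u(80 dollars) equals the lottery's expected utility: 0.74·1 + 0.26·0 = 0.74.

0.740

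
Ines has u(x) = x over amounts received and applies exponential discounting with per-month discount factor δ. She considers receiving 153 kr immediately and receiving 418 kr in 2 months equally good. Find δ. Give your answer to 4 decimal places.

δ ≈ 0.6050

Equating discounted utilities: u(153) = δ^2·u(418) ⇒ δ^2 = u(153)/u(418).
With u(x) = x: δ^2 = 153/418 = 0.36603.
So δ = 0.36603^(1/2) ≈ 0.6050.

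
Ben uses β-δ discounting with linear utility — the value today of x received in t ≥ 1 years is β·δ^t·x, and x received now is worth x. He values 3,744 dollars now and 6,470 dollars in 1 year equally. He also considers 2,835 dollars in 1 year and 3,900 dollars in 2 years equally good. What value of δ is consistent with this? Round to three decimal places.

δ ≈ 0.727

The second indifference involves only future payoffs, so β cancels: β·δ^1·2835 = β·δ^2·3900, giving δ = 2835/3900 = 0.72692.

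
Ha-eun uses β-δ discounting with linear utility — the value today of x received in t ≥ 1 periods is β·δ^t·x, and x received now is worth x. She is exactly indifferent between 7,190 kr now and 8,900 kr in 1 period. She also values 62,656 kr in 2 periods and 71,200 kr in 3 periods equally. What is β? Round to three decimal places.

The second indifference involves only future payoffs, so β cancels: β·δ^2·62656 = β·δ^3·71200, giving δ = 62656/71200 = 0.88000.
Substituting δ into 7190 = β·δ·8900: β = 7190/(7832.000) ≈ 0.918.

β ≈ 0.918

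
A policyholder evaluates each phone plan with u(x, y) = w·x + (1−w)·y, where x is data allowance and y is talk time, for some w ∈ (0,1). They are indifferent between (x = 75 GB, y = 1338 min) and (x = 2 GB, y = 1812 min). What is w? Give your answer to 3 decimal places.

Indifference: w·75 + (1−w)·1338 = w·2 + (1−w)·1812.
w·(75−2) = (1−w)·(1812−1338), i.e. w·73 = (1−w)·474.
The marginal rate of substitution is 474/73, so w = 474/(73+474) = 0.867.

w = 0.867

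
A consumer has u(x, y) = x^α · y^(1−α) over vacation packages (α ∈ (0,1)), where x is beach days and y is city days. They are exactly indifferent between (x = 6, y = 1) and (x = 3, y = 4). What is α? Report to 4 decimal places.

α ≈ 0.6667

The Cobb–Douglas utilities coincide, so 6^α·1^(1−α) = 3^α·4^(1−α).
Rearrange to (6/3)^α = (4/1)^(1−α) and take logs: α·0.6931472 = (1−α)·1.3862944.
So α/(1−α) = (1.3862944)/(0.6931472) = 2.0000000, and α = 2.0000000/3.0000000 ≈ 0.6667.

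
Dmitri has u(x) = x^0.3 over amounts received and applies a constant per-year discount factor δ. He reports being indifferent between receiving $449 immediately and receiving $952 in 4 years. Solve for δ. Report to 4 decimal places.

δ ≈ 0.9452

Indifference means u(449) = δ^4 · u(952), so δ^4 = u(449)/u(952).
Since u(x) = x^0.3, δ^4 = (449/952)^0.3 = 0.47164^0.3 = 0.79815.
Taking the 4th root: δ = 0.79815^(1/4) ≈ 0.9452.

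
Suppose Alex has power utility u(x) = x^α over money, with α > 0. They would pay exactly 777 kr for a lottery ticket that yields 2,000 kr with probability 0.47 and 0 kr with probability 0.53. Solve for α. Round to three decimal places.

α ≈ 0.799

The lottery's expected utility is 0.47·u(2000) + 0.53·u(0) = 0.47·2000^α (since u(0) = 0 for α > 0).
Equating: 777^α = 0.47·2000^α, i.e. 0.3885^α = 0.47.
Take logs: α = ln 0.47 / ln(777/2000) ≈ 0.79858.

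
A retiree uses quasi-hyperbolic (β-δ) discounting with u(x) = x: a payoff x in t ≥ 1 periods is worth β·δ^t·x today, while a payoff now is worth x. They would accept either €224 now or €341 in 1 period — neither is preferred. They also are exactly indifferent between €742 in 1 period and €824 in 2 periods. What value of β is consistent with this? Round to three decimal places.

Both payoffs in the second observation are in the future, so β drops out: δ^1·742 = δ^2·824 ⇒ δ = 742/824 = 0.90049.
Substituting δ into 224 = β·δ·341: β = 224/(307.066) ≈ 0.729.

β ≈ 0.729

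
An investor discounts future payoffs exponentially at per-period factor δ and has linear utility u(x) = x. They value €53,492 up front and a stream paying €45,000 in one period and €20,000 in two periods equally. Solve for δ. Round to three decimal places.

Equating present values: 53492 = 45000δ + 20000δ².
That is, 20000δ² + 45000δ − 53492 = 0, a quadratic in δ.
The positive root is δ = [−45000 + √(45000² + 4·20000·53492)] / (2·20000) = (−45000 + 79400.000)/40000 ≈ 0.860.

δ ≈ 0.860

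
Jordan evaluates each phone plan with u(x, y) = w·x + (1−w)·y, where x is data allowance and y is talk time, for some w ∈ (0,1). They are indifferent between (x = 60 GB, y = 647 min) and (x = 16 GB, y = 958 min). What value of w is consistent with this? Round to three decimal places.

Equating utilities: w·60 + (1−w)·647 = w·16 + (1−w)·958.
Collecting terms: w·44 = (1−w)·311.
Hence w = 311/(44+311) = 311/355 = 0.876.

w = 0.876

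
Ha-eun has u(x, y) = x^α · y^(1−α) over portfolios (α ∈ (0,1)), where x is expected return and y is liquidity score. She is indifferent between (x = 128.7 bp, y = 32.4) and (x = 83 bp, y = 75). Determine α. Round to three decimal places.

α ≈ 0.657

The Cobb–Douglas utilities coincide, so 128.7^α·32.4^(1−α) = 83^α·75^(1−α).
(128.7/83)^α = (75/32.4)^(1−α); take logs: α·ln(128.7/83) = (1−α)·ln(75/32.4), i.e. α·0.438644 = (1−α)·0.839330.
With A = 0.438644 and B = 0.839330: α·A = (1−α)·B, so α = B/(A+B) = 0.839330/1.277974 ≈ 0.657.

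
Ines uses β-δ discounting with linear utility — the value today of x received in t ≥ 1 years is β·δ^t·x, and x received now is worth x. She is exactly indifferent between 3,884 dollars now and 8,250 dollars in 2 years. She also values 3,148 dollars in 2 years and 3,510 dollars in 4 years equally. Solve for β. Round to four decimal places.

Both payoffs in the second observation are in the future, so β drops out: δ^2·3148 = δ^4·3510 ⇒ δ^2 = 3148/3510 = 0.89687, so δ = 0.94703.
Now use the now-vs-future pair: 3884 = β·δ^2·8250 gives β = 3884/(0.89687·8250) ≈ 0.5249.

β ≈ 0.5249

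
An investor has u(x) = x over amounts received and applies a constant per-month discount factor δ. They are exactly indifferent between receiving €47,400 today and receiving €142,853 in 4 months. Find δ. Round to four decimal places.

δ ≈ 0.7590

The payoff in 4 months is discounted by δ^4, so u(47400) = δ^4·u(142853) and δ^4 = u(47400)/u(142853).
With u(x) = x: δ^4 = 47400/142853 = 0.33181.
Taking the 4th root: δ = 0.33181^(1/4) ≈ 0.7590.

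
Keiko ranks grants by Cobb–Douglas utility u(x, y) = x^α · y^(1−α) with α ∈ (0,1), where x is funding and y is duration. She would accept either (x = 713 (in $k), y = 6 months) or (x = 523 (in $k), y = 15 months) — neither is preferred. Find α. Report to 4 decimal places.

Set the two utilities equal: 713^α·6^(1−α) = 523^α·15^(1−α).
Taking logs: α·ln 713 + (1−α)·ln 6 = α·ln 523 + (1−α)·ln 15, i.e. α·0.3099000 = (1−α)·0.9162907.
So α/(1−α) = (0.9162907)/(0.3099000) = 2.9567302, and α = 2.9567302/3.9567302 ≈ 0.7473.

α ≈ 0.7473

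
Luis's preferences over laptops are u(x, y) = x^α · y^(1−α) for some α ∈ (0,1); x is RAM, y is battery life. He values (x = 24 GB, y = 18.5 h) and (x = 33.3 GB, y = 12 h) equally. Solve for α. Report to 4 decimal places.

Indifference: 24^α · 18.5^(1−α) = 33.3^α · 12^(1−α).
(24/33.3)^α = (12/18.5)^(1−α); take logs: α·ln(24/33.3) = (1−α)·ln(12/18.5), i.e. α·-0.3275036 = (1−α)·-0.4328641.
So α/(1−α) = (-0.4328641)/(-0.3275036) = 1.3217079, and α = 1.3217079/2.3217079 ≈ 0.5693.

α ≈ 0.5693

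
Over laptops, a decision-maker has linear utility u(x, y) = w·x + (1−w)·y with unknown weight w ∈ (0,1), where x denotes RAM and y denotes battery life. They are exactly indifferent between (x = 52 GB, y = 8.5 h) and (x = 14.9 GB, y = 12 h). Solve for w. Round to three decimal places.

w = 0.086

Equating utilities: w·52 + (1−w)·8.5 = w·14.9 + (1−w)·12.
Collecting terms: w·37.1 = (1−w)·3.5.
So w/(1−w) = 3.5/37.1 = 0.0943, giving w = 3.5/(37.1+3.5) = 0.086.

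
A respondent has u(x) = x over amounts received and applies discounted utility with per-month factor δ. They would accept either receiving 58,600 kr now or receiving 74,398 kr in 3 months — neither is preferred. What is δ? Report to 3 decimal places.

δ ≈ 0.924

The payoff in 3 months is discounted by δ^3, so u(58600) = δ^3·u(74398) and δ^3 = u(58600)/u(74398).
With u(x) = x: δ^3 = 58600/74398 = 0.78766.
Taking the cube root: δ = 0.78766^(1/3) ≈ 0.924.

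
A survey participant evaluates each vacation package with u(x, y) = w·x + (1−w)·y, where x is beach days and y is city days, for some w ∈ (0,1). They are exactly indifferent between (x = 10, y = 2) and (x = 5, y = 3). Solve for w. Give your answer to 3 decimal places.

w = 0.167

u(10,2) = u(5,3) means w·10 + (1−w)·2 = w·5 + (1−w)·3.
Collecting terms: w·5 = (1−w)·1.
The marginal rate of substitution is 1/5, so w = 1/(5+1) = 0.167.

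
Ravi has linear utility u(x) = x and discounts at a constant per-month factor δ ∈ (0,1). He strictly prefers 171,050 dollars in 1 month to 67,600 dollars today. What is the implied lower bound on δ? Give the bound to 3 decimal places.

Comparing present values: 67600 < δ·171050.
So δ > 67600/171050 = 0.39521.

δ > 0.395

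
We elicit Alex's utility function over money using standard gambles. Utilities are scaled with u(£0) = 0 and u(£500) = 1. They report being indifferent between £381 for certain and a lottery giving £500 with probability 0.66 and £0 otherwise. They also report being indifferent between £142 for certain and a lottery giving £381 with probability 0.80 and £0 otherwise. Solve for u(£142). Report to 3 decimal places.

First, u(£381) = 0.66·u(£500) + 0.34·u(£0) = 0.66.
Then u(£142) = 0.80·u(£381) + 0.20·u(£0) = 0.80·0.66 + 0.20·0.00 = 0.5280.

0.528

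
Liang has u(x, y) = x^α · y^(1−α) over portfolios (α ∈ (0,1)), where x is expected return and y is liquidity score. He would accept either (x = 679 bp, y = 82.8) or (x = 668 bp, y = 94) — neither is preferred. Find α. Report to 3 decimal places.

α ≈ 0.886

The Cobb–Douglas utilities coincide, so 679^α·82.8^(1−α) = 668^α·94^(1−α).
Taking logs: α·ln 679 + (1−α)·ln 82.8 = α·ln 668 + (1−α)·ln 94, i.e. α·0.016333 = (1−α)·0.126867.
So α/(1−α) = (0.126867)/(0.016333) = 7.767526, and α = 7.767526/8.767526 ≈ 0.886.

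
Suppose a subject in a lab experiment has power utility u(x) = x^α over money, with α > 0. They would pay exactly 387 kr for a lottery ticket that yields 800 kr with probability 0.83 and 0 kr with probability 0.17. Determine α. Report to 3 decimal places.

EU(lottery) = 0.83·800^α + 0.17·0 = 0.83·800^α.
Setting u(387) equal to that: 387^α = 0.83·800^α ⇒ (387/800)^α = 0.83.
Taking logs: α·ln(387/800) = ln(0.83), so α = -0.186330 / -0.726187 ≈ 0.257.

α ≈ 0.257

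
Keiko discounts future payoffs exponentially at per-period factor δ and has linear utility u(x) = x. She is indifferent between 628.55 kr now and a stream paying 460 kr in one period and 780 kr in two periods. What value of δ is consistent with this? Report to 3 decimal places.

δ ≈ 0.650

Present value of the stream is 460·δ + 780·δ². Indifference gives 460δ + 780δ² = 628.55.
That is, 780δ² + 460δ − 628.55 = 0, a quadratic in δ.
By the quadratic formula (taking the positive root), δ = (−460 + √2172676.00) / 1560 ≈ 0.650.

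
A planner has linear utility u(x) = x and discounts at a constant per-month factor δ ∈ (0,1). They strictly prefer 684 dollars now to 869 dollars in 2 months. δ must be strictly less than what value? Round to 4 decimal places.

The preference means 684 > δ^2·869.
Hence δ^2 < 684/869 = 0.78711, and x ↦ x^(1/2) is increasing on (0,∞).
δ < (684/869)^(1/2) ≈ 0.8872.

δ < 0.8872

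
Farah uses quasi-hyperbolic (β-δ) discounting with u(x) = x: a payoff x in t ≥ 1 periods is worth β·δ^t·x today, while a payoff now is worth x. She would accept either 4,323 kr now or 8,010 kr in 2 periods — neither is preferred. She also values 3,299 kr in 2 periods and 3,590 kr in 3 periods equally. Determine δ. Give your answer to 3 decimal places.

From the later pair, β·δ^2·3299 = β·δ^3·3590; dividing through, δ = 3299/3590 = 0.91894.

δ ≈ 0.919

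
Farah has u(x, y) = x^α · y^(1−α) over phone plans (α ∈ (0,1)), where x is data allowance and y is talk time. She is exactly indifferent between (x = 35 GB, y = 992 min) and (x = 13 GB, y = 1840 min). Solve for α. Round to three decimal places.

The Cobb–Douglas utilities coincide, so 35^α·992^(1−α) = 13^α·1840^(1−α).
(35/13)^α = (1840/992)^(1−α); take logs: α·ln(35/13) = (1−α)·ln(1840/992), i.e. α·0.990399 = (1−α)·0.617798.
Thus α·(1.608197) = 0.617798, so α = 0.617798/1.608197 ≈ 0.384.

α ≈ 0.384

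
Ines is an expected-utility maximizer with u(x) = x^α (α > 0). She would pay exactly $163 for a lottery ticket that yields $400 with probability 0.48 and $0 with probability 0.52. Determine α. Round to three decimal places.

The lottery's expected utility is 0.48·u(400) + 0.52·u(0) = 0.48·400^α (since u(0) = 0 for α > 0).
Equating: 163^α = 0.48·400^α, i.e. 0.4075^α = 0.48.
Taking logs: α·ln(163/400) = ln(0.48), so α = -0.733969 / -0.897714 ≈ 0.818.

α ≈ 0.818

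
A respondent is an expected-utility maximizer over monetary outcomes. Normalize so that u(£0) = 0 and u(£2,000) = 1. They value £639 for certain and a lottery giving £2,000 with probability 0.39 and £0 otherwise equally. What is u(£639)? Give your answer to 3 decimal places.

0.390

u(£639) equals the lottery's expected utility: 0.39·1 + 0.61·0 = 0.39.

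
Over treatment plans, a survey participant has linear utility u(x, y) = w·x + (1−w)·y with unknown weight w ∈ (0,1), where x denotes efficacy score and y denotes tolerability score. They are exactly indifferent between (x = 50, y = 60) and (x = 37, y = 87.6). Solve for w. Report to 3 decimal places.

u(50,60) = u(37,87.6) means w·50 + (1−w)·60 = w·37 + (1−w)·87.6.
Rearranging, 13·w − 27.6·(1−w) = 0.
The marginal rate of substitution is 27.6/13, so w = 27.6/(13+27.6) = 0.680.

w = 0.680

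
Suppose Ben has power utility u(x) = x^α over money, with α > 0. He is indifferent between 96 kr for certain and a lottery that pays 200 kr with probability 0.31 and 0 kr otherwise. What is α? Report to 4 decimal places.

α ≈ 1.5957

Since u(0) = 0, the lottery's EU is 0.31·200^α.
Equating: 96^α = 0.31·200^α, i.e. 0.4800^α = 0.31.
α = ln(0.31) / ln(96/200) = -1.1711830/-0.7339692 ≈ 1.5957.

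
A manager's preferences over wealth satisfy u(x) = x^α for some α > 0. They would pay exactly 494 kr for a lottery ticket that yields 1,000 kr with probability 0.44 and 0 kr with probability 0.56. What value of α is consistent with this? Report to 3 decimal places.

α ≈ 1.164

Since u(0) = 0, the lottery's EU is 0.44·1000^α.
Setting u(494) equal to that: 494^α = 0.44·1000^α ⇒ (494/1000)^α = 0.44.
α = ln(0.44) / ln(494/1000) = -0.820981/-0.705220 ≈ 1.164.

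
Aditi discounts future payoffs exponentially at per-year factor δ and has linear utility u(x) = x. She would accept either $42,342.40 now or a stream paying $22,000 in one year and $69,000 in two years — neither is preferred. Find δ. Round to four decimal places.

δ ≈ 0.6400

The stream is worth 22000δ + 69000δ² today, so 22000δ + 69000δ² = 42342.40.
Rearranged: 69000δ² + 22000δ − 42342.40 = 0.
The positive root is δ = [−22000 + √(22000² + 4·69000·42342.40)] / (2·69000) = (−22000 + 110320.000)/138000 ≈ 0.6400.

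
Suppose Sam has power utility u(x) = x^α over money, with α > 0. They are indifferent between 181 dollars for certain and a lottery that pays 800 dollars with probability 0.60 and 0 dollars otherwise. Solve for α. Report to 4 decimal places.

α ≈ 0.3437

EU(lottery) = 0.60·800^α + 0.40·0 = 0.60·800^α.
Setting u(181) equal to that: 181^α = 0.60·800^α ⇒ (181/800)^α = 0.60.
α = ln(0.60) / ln(181/800) = -0.5108256/-1.4861147 ≈ 0.3437.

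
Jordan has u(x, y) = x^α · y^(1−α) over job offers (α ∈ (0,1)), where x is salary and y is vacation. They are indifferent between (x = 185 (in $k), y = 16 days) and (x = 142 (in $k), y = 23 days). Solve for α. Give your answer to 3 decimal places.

α ≈ 0.578

Set the two utilities equal: 185^α·16^(1−α) = 142^α·23^(1−α).
(185/142)^α = (23/16)^(1−α); take logs: α·ln(185/142) = (1−α)·ln(23/16), i.e. α·0.264529 = (1−α)·0.362905.
So α/(1−α) = (0.362905)/(0.264529) = 1.371891, and α = 1.371891/2.371891 ≈ 0.578.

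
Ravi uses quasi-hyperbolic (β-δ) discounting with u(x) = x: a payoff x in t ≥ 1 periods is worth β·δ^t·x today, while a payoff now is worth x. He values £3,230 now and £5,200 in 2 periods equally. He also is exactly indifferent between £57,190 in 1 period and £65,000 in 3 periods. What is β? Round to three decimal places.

β ≈ 0.706

Both payoffs in the second observation are in the future, so β drops out: δ^1·57190 = δ^3·65000 ⇒ δ^2 = 57190/65000 = 0.87985, so δ = 0.93800.
The first indifference: 3230 = β·δ^2·5200, so β = 3230/(δ^2·5200) = 3230/(0.87985·5200) ≈ 0.706.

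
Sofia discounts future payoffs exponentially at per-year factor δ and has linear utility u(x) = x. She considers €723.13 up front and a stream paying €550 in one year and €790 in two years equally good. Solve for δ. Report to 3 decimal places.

δ ≈ 0.670

The stream is worth 550δ + 790δ² today, so 550δ + 790δ² = 723.13.
Rearranged: 790δ² + 550δ − 723.13 = 0.
The positive root is δ = [−550 + √(550² + 4·790·723.13)] / (2·790) = (−550 + 1608.599)/1580 ≈ 0.670.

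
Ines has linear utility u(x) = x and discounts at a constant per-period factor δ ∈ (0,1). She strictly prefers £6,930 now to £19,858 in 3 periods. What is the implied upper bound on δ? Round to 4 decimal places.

δ < 0.7040

Comparing present values: 6930 > δ^3·19858.
Hence δ^3 < 6930/19858 = 0.34898, and x ↦ x^(1/3) is increasing on (0,∞).
δ < (6930/19858)^(1/3) ≈ 0.7040.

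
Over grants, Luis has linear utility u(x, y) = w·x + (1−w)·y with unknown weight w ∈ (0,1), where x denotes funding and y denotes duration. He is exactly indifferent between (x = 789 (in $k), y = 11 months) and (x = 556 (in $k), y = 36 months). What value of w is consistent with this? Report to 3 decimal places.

Equating utilities: w·789 + (1−w)·11 = w·556 + (1−w)·36.
Collecting terms: w·233 = (1−w)·25.
The marginal rate of substitution is 25/233, so w = 25/(233+25) = 0.097.

w = 0.097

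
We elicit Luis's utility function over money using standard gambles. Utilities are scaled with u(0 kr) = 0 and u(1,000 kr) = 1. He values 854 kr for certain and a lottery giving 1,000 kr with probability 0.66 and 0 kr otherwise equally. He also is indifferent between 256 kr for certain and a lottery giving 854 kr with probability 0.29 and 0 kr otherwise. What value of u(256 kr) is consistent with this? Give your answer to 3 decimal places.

0.191

The first gamble pins u(854 kr): it must equal 0.66·1 + 0.34·0 = 0.66.
Then u(256 kr) = 0.29·u(854 kr) + 0.71·u(0 kr) = 0.29·0.66 + 0.71·0.00 = 0.1914.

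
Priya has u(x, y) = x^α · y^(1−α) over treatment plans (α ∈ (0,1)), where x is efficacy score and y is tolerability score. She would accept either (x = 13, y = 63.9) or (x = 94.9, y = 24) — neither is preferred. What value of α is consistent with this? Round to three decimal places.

The Cobb–Douglas utilities coincide, so 13^α·63.9^(1−α) = 94.9^α·24^(1−α).
(13/94.9)^α = (24/63.9)^(1−α); take logs: α·ln(13/94.9) = (1−α)·ln(24/63.9), i.e. α·-1.987874 = (1−α)·-0.979266.
Thus α·(-2.967140) = -0.979266, so α = -0.979266/-2.967140 ≈ 0.330.

α ≈ 0.330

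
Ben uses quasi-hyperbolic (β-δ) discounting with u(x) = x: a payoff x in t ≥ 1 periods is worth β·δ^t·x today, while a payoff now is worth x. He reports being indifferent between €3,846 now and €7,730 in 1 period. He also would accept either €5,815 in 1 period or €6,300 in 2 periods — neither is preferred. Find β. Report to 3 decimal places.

From the later pair, β·δ^1·5815 = β·δ^2·6300; dividing through, δ = 5815/6300 = 0.92302.
The first indifference: 3846 = β·δ·7730, so β = 3846/(δ·7730) = 3846/(0.92302·7730) ≈ 0.539.

β ≈ 0.539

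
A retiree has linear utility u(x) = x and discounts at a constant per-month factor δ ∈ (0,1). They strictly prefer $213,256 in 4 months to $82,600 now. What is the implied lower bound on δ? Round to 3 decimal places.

The preference means 82600 < δ^4·213256.
Dividing by 213256: δ^4 > 0.38733. Both sides are positive, so the 4th root keeps the direction.
δ > (82600/213256)^(1/4) ≈ 0.789.

δ > 0.789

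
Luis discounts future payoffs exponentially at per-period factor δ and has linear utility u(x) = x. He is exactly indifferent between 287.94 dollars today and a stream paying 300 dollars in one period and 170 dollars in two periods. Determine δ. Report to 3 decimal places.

Equating present values: 287.94 = 300δ + 170δ².
Rearranged: 170δ² + 300δ − 287.94 = 0.
δ = (−300 + √(300² + 4·170·287.94)) / (2·170) = (−300 + √285799.20) / 340 ≈ 0.690.

δ ≈ 0.690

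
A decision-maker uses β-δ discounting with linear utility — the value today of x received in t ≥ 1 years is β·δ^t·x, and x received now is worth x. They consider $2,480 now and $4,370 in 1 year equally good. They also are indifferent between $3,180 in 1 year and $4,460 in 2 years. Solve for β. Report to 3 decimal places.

The second indifference involves only future payoffs, so β cancels: β·δ^1·3180 = β·δ^2·4460, giving δ = 3180/4460 = 0.71300.
Now use the now-vs-future pair: 2480 = β·δ·4370 gives β = 2480/(0.71300·4370) ≈ 0.796.

β ≈ 0.796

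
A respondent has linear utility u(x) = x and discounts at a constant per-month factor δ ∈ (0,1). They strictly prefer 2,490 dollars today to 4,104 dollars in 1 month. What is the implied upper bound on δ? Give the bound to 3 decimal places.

δ < 0.607

Under u(x) = x this choice says 2490 > δ·4104.
So δ < 2490/4104 = 0.60673.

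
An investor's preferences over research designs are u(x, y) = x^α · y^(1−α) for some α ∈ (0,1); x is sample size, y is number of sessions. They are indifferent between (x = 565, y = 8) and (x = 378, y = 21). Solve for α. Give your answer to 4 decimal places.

The Cobb–Douglas utilities coincide, so 565^α·8^(1−α) = 378^α·21^(1−α).
Taking logs: α·ln 565 + (1−α)·ln 8 = α·ln 378 + (1−α)·ln 21, i.e. α·0.4019315 = (1−α)·0.9650809.
So α/(1−α) = (0.9650809)/(0.4019315) = 2.4011079, and α = 2.4011079/3.4011079 ≈ 0.7060.

α ≈ 0.7060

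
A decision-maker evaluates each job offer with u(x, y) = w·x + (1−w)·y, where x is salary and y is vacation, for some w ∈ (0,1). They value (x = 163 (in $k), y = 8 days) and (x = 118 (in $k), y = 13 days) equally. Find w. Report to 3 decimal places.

w = 0.100

Equating utilities: w·163 + (1−w)·8 = w·118 + (1−w)·13.
Rearranging, 45·w − 5·(1−w) = 0.
Hence w = 5/(45+5) = 5/50 = 0.100.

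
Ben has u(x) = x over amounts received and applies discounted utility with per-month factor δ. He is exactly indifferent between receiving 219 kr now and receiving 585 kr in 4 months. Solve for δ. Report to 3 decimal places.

The payoff in 4 months is discounted by δ^4, so u(219) = δ^4·u(585) and δ^4 = u(219)/u(585).
With u(x) = x: δ^4 = 219/585 = 0.37436.
So δ = 0.37436^(1/4) ≈ 0.782.

δ ≈ 0.782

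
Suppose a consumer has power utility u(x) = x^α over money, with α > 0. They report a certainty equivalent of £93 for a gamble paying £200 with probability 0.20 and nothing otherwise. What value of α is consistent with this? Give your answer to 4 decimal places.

α ≈ 2.1019

EU(lottery) = 0.20·200^α + 0.80·0 = 0.20·200^α.
Indifference: 93^α = 0.20·200^α, so (93/200)^α = 0.20.
Taking logs: α·ln(93/200) = ln(0.20), so α = -1.6094379 / -0.7657179 ≈ 2.1019.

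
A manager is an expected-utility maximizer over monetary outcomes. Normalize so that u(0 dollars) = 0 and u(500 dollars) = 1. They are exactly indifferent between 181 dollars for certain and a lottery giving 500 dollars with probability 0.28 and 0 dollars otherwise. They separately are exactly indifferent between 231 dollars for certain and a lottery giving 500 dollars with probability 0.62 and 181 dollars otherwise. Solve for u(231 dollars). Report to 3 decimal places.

0.726

From the first indifference, u(181 dollars) = 0.28·u(500 dollars) + 0.72·u(0 dollars) = 0.28·1 + 0.72·0 = 0.28.
Chaining: u(231 dollars) = 0.62·1.00 + 0.38·0.28 = 0.7264.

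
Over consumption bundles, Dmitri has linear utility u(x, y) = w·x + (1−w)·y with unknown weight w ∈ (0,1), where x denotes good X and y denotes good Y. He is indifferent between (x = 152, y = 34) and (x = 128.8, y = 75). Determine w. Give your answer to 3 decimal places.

w = 0.639

u(152,34) = u(128.8,75) means w·152 + (1−w)·34 = w·128.8 + (1−w)·75.
Collecting terms: w·23.2 = (1−w)·41.
So w/(1−w) = 41/23.2 = 1.7672, giving w = 41/(23.2+41) = 0.639.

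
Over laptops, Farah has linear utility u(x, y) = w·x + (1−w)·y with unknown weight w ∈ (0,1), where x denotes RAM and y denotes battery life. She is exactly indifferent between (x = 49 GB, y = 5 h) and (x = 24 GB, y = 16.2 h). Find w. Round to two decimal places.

w = 0.31

Equating utilities: w·49 + (1−w)·5 = w·24 + (1−w)·16.2.
Collecting terms: w·25 = (1−w)·11.2.
So w/(1−w) = 11.2/25 = 0.4480, giving w = 11.2/(25+11.2) = 0.31.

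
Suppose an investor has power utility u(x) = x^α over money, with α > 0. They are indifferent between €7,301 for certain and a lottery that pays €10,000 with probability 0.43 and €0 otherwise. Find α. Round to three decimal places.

α ≈ 2.683

EU(lottery) = 0.43·10000^α + 0.57·0 = 0.43·10000^α.
Equating: 7301^α = 0.43·10000^α, i.e. 0.7301^α = 0.43.
Taking logs: α·ln(7301/10000) = ln(0.43), so α = -0.843970 / -0.314574 ≈ 2.683.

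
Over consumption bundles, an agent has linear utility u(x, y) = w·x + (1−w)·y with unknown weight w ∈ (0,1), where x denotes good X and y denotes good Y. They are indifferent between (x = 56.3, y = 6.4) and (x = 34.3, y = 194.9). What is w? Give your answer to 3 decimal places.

u(56.3,6.4) = u(34.3,194.9) means w·56.3 + (1−w)·6.4 = w·34.3 + (1−w)·194.9.
Rearranging, 22·w − 188.5·(1−w) = 0.
The marginal rate of substitution is 188.5/22, so w = 188.5/(22+188.5) = 0.895.

w = 0.895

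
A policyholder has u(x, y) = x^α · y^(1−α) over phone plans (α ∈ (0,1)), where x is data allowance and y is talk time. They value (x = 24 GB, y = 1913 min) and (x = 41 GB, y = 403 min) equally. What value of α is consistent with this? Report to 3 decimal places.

Indifference: 24^α · 1913^(1−α) = 41^α · 403^(1−α).
(24/41)^α = (403/1913)^(1−α); take logs: α·ln(24/41) = (1−α)·ln(403/1913), i.e. α·-0.535518 = (1−α)·-1.557491.
With A = -0.535518 and B = -1.557491: α·A = (1−α)·B, so α = B/(A+B) = -1.557491/-2.093009 ≈ 0.744.

α ≈ 0.744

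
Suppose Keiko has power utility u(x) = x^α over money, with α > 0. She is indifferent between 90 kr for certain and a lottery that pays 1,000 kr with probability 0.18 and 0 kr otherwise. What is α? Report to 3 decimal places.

α ≈ 0.712

Since u(0) = 0, the lottery's EU is 0.18·1000^α.
Setting u(90) equal to that: 90^α = 0.18·1000^α ⇒ (90/1000)^α = 0.18.
Taking logs: α·ln(90/1000) = ln(0.18), so α = -1.714798 / -2.407946 ≈ 0.712.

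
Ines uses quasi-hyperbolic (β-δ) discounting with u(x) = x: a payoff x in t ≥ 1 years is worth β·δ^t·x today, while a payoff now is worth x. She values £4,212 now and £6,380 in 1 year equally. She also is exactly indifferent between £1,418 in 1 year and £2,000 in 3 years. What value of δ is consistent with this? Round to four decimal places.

δ ≈ 0.8420

From the later pair, β·δ^1·1418 = β·δ^3·2000; dividing through, δ^2 = 1418/2000 = 0.70900, so δ = 0.84202.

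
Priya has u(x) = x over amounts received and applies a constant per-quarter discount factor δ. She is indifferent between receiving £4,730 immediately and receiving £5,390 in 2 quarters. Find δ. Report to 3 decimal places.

δ ≈ 0.937

Equating discounted utilities: u(4730) = δ^2·u(5390) ⇒ δ^2 = u(4730)/u(5390).
With u(x) = x: δ^2 = 4730/5390 = 0.87755.
So δ = 0.87755^(1/2) ≈ 0.937.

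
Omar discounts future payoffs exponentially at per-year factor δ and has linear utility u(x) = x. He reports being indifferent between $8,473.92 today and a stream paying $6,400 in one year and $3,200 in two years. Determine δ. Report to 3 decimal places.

δ ≈ 0.910

The stream is worth 6400δ + 3200δ² today, so 6400δ + 3200δ² = 8473.92.
Rearranged: 3200δ² + 6400δ − 8473.92 = 0.
By the quadratic formula (taking the positive root), δ = (−6400 + √149426176.00) / 6400 ≈ 0.910.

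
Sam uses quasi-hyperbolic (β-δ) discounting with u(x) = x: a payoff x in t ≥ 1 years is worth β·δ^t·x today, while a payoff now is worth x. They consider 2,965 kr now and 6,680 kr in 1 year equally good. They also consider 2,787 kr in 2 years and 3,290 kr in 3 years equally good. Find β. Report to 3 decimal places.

Both payoffs in the second observation are in the future, so β drops out: δ^2·2787 = δ^3·3290 ⇒ δ = 2787/3290 = 0.84711.
The first indifference: 2965 = β·δ·6680, so β = 2965/(δ·6680) = 2965/(0.84711·6680) ≈ 0.524.

β ≈ 0.524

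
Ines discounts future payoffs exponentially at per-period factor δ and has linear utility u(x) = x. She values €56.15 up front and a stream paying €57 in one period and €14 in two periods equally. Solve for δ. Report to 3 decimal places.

δ ≈ 0.820

Present value of the stream is 57·δ + 14·δ². Indifference gives 57δ + 14δ² = 56.15.
Rearranged: 14δ² + 57δ − 56.15 = 0.
The positive root is δ = [−57 + √(57² + 4·14·56.15)] / (2·14) = (−57 + 79.959)/28 ≈ 0.820.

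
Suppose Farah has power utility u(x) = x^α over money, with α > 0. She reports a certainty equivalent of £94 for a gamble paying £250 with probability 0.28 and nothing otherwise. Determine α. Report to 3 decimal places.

Since u(0) = 0, the lottery's EU is 0.28·250^α.
Indifference: 94^α = 0.28·250^α, so (94/250)^α = 0.28.
Taking logs: α·ln(94/250) = ln(0.28), so α = -1.272966 / -0.978166 ≈ 1.301.

α ≈ 1.301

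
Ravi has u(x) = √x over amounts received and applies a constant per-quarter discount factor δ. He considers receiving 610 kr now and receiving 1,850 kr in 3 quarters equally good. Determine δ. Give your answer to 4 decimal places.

Equating discounted utilities: u(610) = δ^3·u(1850) ⇒ δ^3 = u(610)/u(1850).
With u(x) = √x: δ^3 = √610/√1850 = √(610/1850) = 0.57422.
Hence δ = (0.57422)^(1/3) = 0.831176.

δ ≈ 0.8312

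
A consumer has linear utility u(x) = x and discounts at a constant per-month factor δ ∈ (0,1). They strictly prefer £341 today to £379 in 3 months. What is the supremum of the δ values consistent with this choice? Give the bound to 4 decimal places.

Under u(x) = x this choice says 341 > δ^3·379.
Dividing by 379: δ^3 < 0.89974. Both sides are positive, so the cube root keeps the direction.
δ < (341/379)^(1/3) ≈ 0.9654.

δ < 0.9654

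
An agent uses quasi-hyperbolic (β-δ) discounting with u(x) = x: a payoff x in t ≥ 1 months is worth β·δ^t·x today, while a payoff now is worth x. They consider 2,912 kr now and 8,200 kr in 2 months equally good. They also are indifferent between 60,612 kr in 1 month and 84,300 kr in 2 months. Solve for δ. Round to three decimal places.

δ ≈ 0.719

From the later pair, β·δ^1·60612 = β·δ^2·84300; dividing through, δ = 60612/84300 = 0.71900.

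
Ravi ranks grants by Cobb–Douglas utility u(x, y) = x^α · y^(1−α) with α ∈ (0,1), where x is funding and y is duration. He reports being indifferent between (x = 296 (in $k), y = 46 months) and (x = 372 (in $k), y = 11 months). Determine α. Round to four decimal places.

α ≈ 0.8623

Indifference: 296^α · 46^(1−α) = 372^α · 11^(1−α).
Rearrange to (296/372)^α = (11/46)^(1−α) and take logs: α·-0.2285344 = (1−α)·-1.4307461.
With A = -0.2285344 and B = -1.4307461: α·A = (1−α)·B, so α = B/(A+B) = -1.4307461/-1.6592805 ≈ 0.8623.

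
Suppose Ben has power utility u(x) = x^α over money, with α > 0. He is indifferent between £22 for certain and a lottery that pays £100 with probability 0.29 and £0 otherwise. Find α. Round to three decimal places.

α ≈ 0.818

Since u(0) = 0, the lottery's EU is 0.29·100^α.
Equating: 22^α = 0.29·100^α, i.e. 0.2200^α = 0.29.
Take logs: α = ln 0.29 / ln(22/100) ≈ 0.81755.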